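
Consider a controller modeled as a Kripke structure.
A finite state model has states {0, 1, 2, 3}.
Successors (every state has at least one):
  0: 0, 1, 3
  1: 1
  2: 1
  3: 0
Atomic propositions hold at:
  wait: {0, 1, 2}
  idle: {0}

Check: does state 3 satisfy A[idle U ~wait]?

Yes

Sat(~wait) = {3}
A[idle U ~wait]: least fixpoint, start Z0 = Sat(~wait) = {3}, add states in Sat(idle) with every successor in Z. Already a fixed point.
Sat(A[idle U ~wait]) = {3}
3 ∈ Sat(A[idle U ~wait]) = {3}, so the formula holds at 3.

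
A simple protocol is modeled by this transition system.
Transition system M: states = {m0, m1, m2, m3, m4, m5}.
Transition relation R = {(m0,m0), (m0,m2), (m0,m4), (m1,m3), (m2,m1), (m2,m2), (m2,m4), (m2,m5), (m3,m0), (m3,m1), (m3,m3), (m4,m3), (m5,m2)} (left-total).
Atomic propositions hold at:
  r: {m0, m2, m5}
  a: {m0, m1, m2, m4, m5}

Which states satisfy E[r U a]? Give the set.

E[r U a]: least fixpoint, start Z0 = Sat(a) = {m0, m1, m2, m4, m5}, add states in Sat(r) with some successor in Z. Already a fixed point.
Sat(E[r U a]) = {m0, m1, m2, m4, m5}

{m0, m1, m2, m4, m5}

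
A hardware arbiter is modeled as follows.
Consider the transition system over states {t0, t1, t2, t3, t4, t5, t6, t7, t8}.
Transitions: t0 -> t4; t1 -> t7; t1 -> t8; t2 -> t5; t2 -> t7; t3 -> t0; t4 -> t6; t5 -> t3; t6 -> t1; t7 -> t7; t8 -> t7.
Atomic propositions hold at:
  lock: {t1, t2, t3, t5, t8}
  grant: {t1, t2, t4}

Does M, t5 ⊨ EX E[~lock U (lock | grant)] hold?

Yes

Sat(~lock) = {t0, t4, t6, t7}
Sat(lock | grant) = {t1, t2, t3, t4, t5, t8}
E[~lock U (lock | grant)]: least fixpoint, start Z0 = Sat((lock | grant)) = {t1, t2, t3, t4, t5, t8}, add states in Sat(~lock) with some successor in Z. Z1 = {t0, t1, t2, t3, t4, t5, t6, t8}; fixed.
Sat(E[~lock U (lock | grant)]) = {t0, t1, t2, t3, t4, t5, t6, t8}
Sat(EX E[~lock U (lock | grant)]) = {s : some successor in {t0, t1, t2, t3, t4, t5, t6, t8}} = {t0, t1, t2, t3, t4, t5, t6}
t5 ∈ Sat(EX E[~lock U (lock | grant)]) = {t0, t1, t2, t3, t4, t5, t6}, so the formula holds at t5.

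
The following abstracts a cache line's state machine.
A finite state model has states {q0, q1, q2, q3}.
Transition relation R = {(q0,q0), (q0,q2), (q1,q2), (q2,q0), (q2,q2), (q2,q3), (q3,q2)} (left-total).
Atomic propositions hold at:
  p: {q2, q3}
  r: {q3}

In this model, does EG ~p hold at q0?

Yes

Sat(~p) = {q0, q1}
EG ~p: greatest fixpoint, start Z0 = {q0, q1}, keep only states in Sat with some successor in Z. Z1 = {q0}; fixed.
Sat(EG ~p) = {q0}
q0 ∈ Sat(EG ~p) = {q0}, so the formula holds at q0.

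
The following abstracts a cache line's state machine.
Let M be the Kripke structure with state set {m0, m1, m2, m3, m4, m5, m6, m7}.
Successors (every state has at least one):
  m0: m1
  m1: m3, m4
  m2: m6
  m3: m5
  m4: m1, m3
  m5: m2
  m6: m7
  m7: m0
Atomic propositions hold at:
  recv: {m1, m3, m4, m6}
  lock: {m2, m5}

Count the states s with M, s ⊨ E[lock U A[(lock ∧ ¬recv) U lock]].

Sat(¬recv) = {m0, m2, m5, m7}
Sat(lock ∧ ¬recv) = {m2, m5}
A[(lock ∧ ¬recv) U lock]: least fixpoint, start Z0 = Sat(lock) = {m2, m5}, add states in Sat(lock ∧ ¬recv) with every successor in Z. Already a fixed point.
Sat(A[(lock ∧ ¬recv) U lock]) = {m2, m5}
E[lock U A[(lock ∧ ¬recv) U lock]]: least fixpoint, start Z0 = Sat(A[(lock ∧ ¬recv) U lock]) = {m2, m5}, add states in Sat(lock) with some successor in Z. Already a fixed point.
Sat(E[lock U A[(lock ∧ ¬recv) U lock]]) = {m2, m5}
|Sat(E[lock U A[(lock ∧ ¬recv) U lock]])| = |{m2, m5}| = 2.

2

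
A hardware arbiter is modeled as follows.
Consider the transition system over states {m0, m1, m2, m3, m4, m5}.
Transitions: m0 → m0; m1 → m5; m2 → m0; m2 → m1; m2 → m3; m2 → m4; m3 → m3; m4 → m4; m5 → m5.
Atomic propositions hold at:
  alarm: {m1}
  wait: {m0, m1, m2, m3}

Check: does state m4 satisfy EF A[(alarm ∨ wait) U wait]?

Sat(alarm ∨ wait) = {m0, m1, m2, m3}
A[(alarm ∨ wait) U wait]: least fixpoint, start Z0 = Sat(wait) = {m0, m1, m2, m3}, add states in Sat(alarm ∨ wait) with every successor in Z. Already a fixed point.
Sat(A[(alarm ∨ wait) U wait]) = {m0, m1, m2, m3}
EF A[(alarm ∨ wait) U wait]: least fixpoint, start Z0 = {m0, m1, m2, m3}, add states with some successor in Z. Already a fixed point.
Sat(EF A[(alarm ∨ wait) U wait]) = {m0, m1, m2, m3}
m4 ∉ Sat(EF A[(alarm ∨ wait) U wait]) = {m0, m1, m2, m3}, so the formula does not hold at m4.

No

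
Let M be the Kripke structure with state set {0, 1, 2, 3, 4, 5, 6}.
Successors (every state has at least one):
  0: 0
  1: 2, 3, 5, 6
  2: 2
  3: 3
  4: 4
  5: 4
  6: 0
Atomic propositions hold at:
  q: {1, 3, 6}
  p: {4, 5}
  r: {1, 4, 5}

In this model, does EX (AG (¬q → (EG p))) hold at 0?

Sat(¬q) = {0, 2, 4, 5}
EG p: greatest fixpoint, start Z0 = {4, 5}, keep only states in Sat with some successor in Z. Already a fixed point.
Sat(EG p) = {4, 5}
Sat(¬q → (EG p)) = {1, 3, 4, 5, 6}
AG (¬q → (EG p)): greatest fixpoint, start Z0 = {1, 3, 4, 5, 6}, keep only states in Sat with every successor in Z. Z1 = {3, 4, 5}; fixed.
Sat(AG (¬q → (EG p))) = {3, 4, 5}
Sat(EX (AG (¬q → (EG p)))) = {s : some successor in {3, 4, 5}} = {1, 3, 4, 5}
0 ∉ Sat(EX (AG (¬q → (EG p)))) = {1, 3, 4, 5}, so the formula does not hold at 0.

No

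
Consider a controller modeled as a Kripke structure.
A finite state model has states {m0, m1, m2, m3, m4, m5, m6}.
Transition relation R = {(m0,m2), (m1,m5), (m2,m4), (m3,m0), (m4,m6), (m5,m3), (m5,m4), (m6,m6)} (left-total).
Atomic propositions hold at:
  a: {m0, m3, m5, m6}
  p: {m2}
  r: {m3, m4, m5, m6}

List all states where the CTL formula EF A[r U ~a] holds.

Sat(~a) = {m1, m2, m4}
A[r U ~a]: least fixpoint, start Z0 = Sat(~a) = {m1, m2, m4}, add states in Sat(r) with every successor in Z. Already a fixed point.
Sat(A[r U ~a]) = {m1, m2, m4}
EF A[r U ~a]: least fixpoint, start Z0 = {m1, m2, m4}, add states with some successor in Z. Z1 = {m0, m1, m2, m4, m5}; Z2 = {m0, m1, m2, m3, m4, m5}; fixed.
Sat(EF A[r U ~a]) = {m0, m1, m2, m3, m4, m5}

{m0, m1, m2, m3, m4, m5}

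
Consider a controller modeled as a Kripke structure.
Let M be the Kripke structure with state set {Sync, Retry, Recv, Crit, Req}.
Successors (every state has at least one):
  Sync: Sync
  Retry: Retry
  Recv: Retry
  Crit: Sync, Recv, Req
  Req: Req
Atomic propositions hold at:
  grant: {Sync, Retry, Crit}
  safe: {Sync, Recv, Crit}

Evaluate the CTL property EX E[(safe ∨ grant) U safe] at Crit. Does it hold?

Yes

Sat(safe ∨ grant) = {Sync, Retry, Recv, Crit}
E[(safe ∨ grant) U safe]: least fixpoint, start Z0 = Sat(safe) = {Sync, Recv, Crit}, add states in Sat(safe ∨ grant) with some successor in Z. Already a fixed point.
Sat(E[(safe ∨ grant) U safe]) = {Sync, Recv, Crit}
Sat(EX E[(safe ∨ grant) U safe]) = {s : some successor in {Sync, Recv, Crit}} = {Sync, Crit}
Crit ∈ Sat(EX E[(safe ∨ grant) U safe]) = {Sync, Crit}, so the formula holds at Crit.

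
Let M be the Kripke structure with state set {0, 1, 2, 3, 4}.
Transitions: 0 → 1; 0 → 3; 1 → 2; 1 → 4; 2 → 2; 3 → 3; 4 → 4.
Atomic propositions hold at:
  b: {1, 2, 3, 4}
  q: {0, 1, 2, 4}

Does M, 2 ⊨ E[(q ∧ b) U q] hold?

Yes

Sat(q ∧ b) = {1, 2, 4}
E[(q ∧ b) U q]: least fixpoint, start Z0 = Sat(q) = {0, 1, 2, 4}, add states in Sat(q ∧ b) with some successor in Z. Already a fixed point.
Sat(E[(q ∧ b) U q]) = {0, 1, 2, 4}
2 ∈ Sat(E[(q ∧ b) U q]) = {0, 1, 2, 4}, so the formula holds at 2.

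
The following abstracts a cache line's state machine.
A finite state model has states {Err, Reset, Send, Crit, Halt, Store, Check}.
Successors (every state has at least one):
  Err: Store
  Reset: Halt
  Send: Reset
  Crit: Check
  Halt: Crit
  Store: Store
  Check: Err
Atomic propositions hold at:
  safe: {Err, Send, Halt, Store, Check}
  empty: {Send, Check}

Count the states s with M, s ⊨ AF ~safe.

Sat(~safe) = {Reset, Crit}
AF ~safe: least fixpoint, start Z0 = {Reset, Crit}, add states with every successor in Z. Z1 = {Reset, Send, Crit, Halt}; fixed.
Sat(AF ~safe) = {Reset, Send, Crit, Halt}
|Sat(AF ~safe)| = |{Reset, Send, Crit, Halt}| = 4.

4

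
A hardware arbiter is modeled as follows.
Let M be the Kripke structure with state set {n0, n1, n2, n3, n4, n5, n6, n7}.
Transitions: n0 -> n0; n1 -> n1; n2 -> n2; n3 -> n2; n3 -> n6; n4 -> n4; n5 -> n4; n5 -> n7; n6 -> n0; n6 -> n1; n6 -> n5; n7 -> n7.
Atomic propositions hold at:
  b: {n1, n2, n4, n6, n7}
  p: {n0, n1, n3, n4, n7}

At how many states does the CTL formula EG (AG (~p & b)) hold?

Sat(~p) = {n2, n5, n6}
Sat(~p & b) = {n2, n6}
AG (~p & b): greatest fixpoint, start Z0 = {n2, n6}, keep only states in Sat with every successor in Z. Z1 = {n2}; fixed.
Sat(AG (~p & b)) = {n2}
EG (AG (~p & b)): greatest fixpoint, start Z0 = {n2}, keep only states in Sat with some successor in Z. Already a fixed point.
Sat(EG (AG (~p & b))) = {n2}
|Sat(EG (AG (~p & b)))| = |{n2}| = 1.

1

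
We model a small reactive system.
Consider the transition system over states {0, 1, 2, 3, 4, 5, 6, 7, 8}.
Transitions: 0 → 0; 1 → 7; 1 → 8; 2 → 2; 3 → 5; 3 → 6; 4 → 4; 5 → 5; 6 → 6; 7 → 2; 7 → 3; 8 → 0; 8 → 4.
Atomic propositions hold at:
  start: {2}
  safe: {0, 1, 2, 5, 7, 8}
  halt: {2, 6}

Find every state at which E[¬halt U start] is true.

Sat(¬halt) = {0, 1, 3, 4, 5, 7, 8}
E[¬halt U start]: least fixpoint, start Z0 = Sat(start) = {2}, add states in Sat(¬halt) with some successor in Z. Z1 = {2, 7}; Z2 = {1, 2, 7}; fixed.
Sat(E[¬halt U start]) = {1, 2, 7}

{1, 2, 7}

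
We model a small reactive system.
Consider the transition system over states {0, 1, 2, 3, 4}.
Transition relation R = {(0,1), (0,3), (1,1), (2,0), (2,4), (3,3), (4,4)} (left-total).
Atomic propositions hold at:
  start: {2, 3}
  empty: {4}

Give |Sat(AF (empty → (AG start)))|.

AG start: greatest fixpoint, start Z0 = {2, 3}, keep only states in Sat with every successor in Z. Z1 = {3}; fixed.
Sat(AG start) = {3}
Sat(empty → (AG start)) = {0, 1, 2, 3}
AF (empty → (AG start)): least fixpoint, start Z0 = {0, 1, 2, 3}, add states with every successor in Z. Already a fixed point.
Sat(AF (empty → (AG start))) = {0, 1, 2, 3}
|Sat(AF (empty → (AG start)))| = |{0, 1, 2, 3}| = 4.

4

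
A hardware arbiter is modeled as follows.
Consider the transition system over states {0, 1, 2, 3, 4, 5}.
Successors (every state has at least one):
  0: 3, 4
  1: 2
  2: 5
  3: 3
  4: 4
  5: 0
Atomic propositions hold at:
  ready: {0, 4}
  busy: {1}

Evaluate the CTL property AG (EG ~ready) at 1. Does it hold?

Sat(~ready) = {1, 2, 3, 5}
EG ~ready: greatest fixpoint, start Z0 = {1, 2, 3, 5}, keep only states in Sat with some successor in Z. Z1 = {1, 2, 3}; Z2 = {1, 3}; Z3 = {3}; fixed.
Sat(EG ~ready) = {3}
AG (EG ~ready): greatest fixpoint, start Z0 = {3}, keep only states in Sat with every successor in Z. Already a fixed point.
Sat(AG (EG ~ready)) = {3}
1 ∉ Sat(AG (EG ~ready)) = {3}, so the formula does not hold at 1.

No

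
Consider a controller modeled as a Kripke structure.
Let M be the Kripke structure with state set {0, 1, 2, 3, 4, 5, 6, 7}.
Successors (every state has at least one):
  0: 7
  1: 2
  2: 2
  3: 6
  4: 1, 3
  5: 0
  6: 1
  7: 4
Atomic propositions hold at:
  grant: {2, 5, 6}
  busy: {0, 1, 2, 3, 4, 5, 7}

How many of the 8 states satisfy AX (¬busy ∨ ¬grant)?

Sat(¬busy) = {6}
Sat(¬grant) = {0, 1, 3, 4, 7}
Sat(¬busy ∨ ¬grant) = {0, 1, 3, 4, 6, 7}
Sat(AX (¬busy ∨ ¬grant)) = {s : every successor in {0, 1, 3, 4, 6, 7}} = {0, 3, 4, 5, 6, 7}
|Sat(AX (¬busy ∨ ¬grant))| = |{0, 3, 4, 5, 6, 7}| = 6.

6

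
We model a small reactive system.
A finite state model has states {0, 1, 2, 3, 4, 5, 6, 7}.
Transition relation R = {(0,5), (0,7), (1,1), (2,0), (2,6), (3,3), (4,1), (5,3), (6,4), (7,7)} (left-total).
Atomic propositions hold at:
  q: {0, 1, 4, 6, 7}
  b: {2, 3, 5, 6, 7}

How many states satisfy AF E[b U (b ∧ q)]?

Sat(b ∧ q) = {6, 7}
E[b U (b ∧ q)]: least fixpoint, start Z0 = Sat((b ∧ q)) = {6, 7}, add states in Sat(b) with some successor in Z. Z1 = {2, 6, 7}; fixed.
Sat(E[b U (b ∧ q)]) = {2, 6, 7}
AF E[b U (b ∧ q)]: least fixpoint, start Z0 = {2, 6, 7}, add states with every successor in Z. Already a fixed point.
Sat(AF E[b U (b ∧ q)]) = {2, 6, 7}
|Sat(AF E[b U (b ∧ q)])| = |{2, 6, 7}| = 3.

3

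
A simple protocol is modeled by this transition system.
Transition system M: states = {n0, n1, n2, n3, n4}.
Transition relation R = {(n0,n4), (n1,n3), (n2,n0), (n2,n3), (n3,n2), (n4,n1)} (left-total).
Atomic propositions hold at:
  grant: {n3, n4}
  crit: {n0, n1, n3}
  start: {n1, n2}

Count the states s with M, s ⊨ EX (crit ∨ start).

Sat(crit ∨ start) = {n0, n1, n2, n3}
Sat(EX (crit ∨ start)) = {s : some successor in {n0, n1, n2, n3}} = {n1, n2, n3, n4}
|Sat(EX (crit ∨ start))| = |{n1, n2, n3, n4}| = 4.

4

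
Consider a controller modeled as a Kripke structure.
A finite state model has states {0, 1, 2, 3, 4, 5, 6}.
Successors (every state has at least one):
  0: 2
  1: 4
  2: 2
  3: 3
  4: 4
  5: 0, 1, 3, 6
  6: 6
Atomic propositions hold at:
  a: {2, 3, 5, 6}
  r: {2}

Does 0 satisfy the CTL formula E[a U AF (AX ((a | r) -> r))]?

Yes

Sat(a | r) = {2, 3, 5, 6}
Sat((a | r) -> r) = {0, 1, 2, 4}
Sat(AX ((a | r) -> r)) = {s : every successor in {0, 1, 2, 4}} = {0, 1, 2, 4}
AF (AX ((a | r) -> r)): least fixpoint, start Z0 = {0, 1, 2, 4}, add states with every successor in Z. Already a fixed point.
Sat(AF (AX ((a | r) -> r))) = {0, 1, 2, 4}
E[a U AF (AX ((a | r) -> r))]: least fixpoint, start Z0 = Sat(AF (AX ((a | r) -> r))) = {0, 1, 2, 4}, add states in Sat(a) with some successor in Z. Z1 = {0, 1, 2, 4, 5}; fixed.
Sat(E[a U AF (AX ((a | r) -> r))]) = {0, 1, 2, 4, 5}
0 ∈ Sat(E[a U AF (AX ((a | r) -> r))]) = {0, 1, 2, 4, 5}, so the formula holds at 0.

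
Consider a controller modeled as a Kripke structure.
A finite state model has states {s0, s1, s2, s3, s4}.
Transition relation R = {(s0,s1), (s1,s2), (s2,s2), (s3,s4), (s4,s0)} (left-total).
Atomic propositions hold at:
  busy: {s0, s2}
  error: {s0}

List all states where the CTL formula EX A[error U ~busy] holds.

{s0, s3, s4}

Sat(~busy) = {s1, s3, s4}
A[error U ~busy]: least fixpoint, start Z0 = Sat(~busy) = {s1, s3, s4}, add states in Sat(error) with every successor in Z. Z1 = {s0, s1, s3, s4}; fixed.
Sat(A[error U ~busy]) = {s0, s1, s3, s4}
Sat(EX A[error U ~busy]) = {s : some successor in {s0, s1, s3, s4}} = {s0, s3, s4}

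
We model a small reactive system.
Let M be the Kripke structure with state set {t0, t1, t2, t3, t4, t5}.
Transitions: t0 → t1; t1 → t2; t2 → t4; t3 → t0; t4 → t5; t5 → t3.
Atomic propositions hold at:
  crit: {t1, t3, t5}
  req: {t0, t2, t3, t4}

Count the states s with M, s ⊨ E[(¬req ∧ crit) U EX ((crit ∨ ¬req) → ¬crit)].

4

Sat(¬req) = {t1, t5}
Sat(¬req ∧ crit) = {t1, t5}
Sat(crit ∨ ¬req) = {t1, t3, t5}
Sat(¬crit) = {t0, t2, t4}
Sat((crit ∨ ¬req) → ¬crit) = {t0, t2, t4}
Sat(EX ((crit ∨ ¬req) → ¬crit)) = {s : some successor in {t0, t2, t4}} = {t1, t2, t3}
E[(¬req ∧ crit) U EX ((crit ∨ ¬req) → ¬crit)]: least fixpoint, start Z0 = Sat(EX ((crit ∨ ¬req) → ¬crit)) = {t1, t2, t3}, add states in Sat(¬req ∧ crit) with some successor in Z. Z1 = {t1, t2, t3, t5}; fixed.
Sat(E[(¬req ∧ crit) U EX ((crit ∨ ¬req) → ¬crit)]) = {t1, t2, t3, t5}
|Sat(E[(¬req ∧ crit) U EX ((crit ∨ ¬req) → ¬crit)])| = |{t1, t2, t3, t5}| = 4.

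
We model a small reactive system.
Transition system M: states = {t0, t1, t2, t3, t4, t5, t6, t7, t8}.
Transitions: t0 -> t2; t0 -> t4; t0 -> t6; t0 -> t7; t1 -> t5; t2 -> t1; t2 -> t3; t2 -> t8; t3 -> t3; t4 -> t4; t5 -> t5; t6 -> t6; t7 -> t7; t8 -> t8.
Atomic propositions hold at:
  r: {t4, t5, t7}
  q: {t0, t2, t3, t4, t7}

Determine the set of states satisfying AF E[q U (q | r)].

{t0, t1, t2, t3, t4, t5, t7}

Sat(q | r) = {t0, t2, t3, t4, t5, t7}
E[q U (q | r)]: least fixpoint, start Z0 = Sat((q | r)) = {t0, t2, t3, t4, t5, t7}, add states in Sat(q) with some successor in Z. Already a fixed point.
Sat(E[q U (q | r)]) = {t0, t2, t3, t4, t5, t7}
AF E[q U (q | r)]: least fixpoint, start Z0 = {t0, t2, t3, t4, t5, t7}, add states with every successor in Z. Z1 = {t0, t1, t2, t3, t4, t5, t7}; fixed.
Sat(AF E[q U (q | r)]) = {t0, t1, t2, t3, t4, t5, t7}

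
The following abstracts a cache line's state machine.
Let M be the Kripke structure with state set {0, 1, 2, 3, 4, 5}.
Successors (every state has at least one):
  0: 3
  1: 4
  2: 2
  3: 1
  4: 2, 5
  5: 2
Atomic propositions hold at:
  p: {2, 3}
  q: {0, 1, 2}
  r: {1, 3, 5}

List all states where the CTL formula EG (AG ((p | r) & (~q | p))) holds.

{2, 5}

Sat(p | r) = {1, 2, 3, 5}
Sat(~q) = {3, 4, 5}
Sat(~q | p) = {2, 3, 4, 5}
Sat((p | r) & (~q | p)) = {2, 3, 5}
AG ((p | r) & (~q | p)): greatest fixpoint, start Z0 = {2, 3, 5}, keep only states in Sat with every successor in Z. Z1 = {2, 5}; fixed.
Sat(AG ((p | r) & (~q | p))) = {2, 5}
EG (AG ((p | r) & (~q | p))): greatest fixpoint, start Z0 = {2, 5}, keep only states in Sat with some successor in Z. Already a fixed point.
Sat(EG (AG ((p | r) & (~q | p)))) = {2, 5}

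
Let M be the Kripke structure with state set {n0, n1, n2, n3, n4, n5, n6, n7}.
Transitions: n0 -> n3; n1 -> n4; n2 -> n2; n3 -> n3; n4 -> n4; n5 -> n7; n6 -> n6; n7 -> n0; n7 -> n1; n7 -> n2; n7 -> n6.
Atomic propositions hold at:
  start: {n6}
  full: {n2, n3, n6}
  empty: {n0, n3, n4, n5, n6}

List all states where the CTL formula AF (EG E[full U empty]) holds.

{n0, n1, n3, n4, n6}

E[full U empty]: least fixpoint, start Z0 = Sat(empty) = {n0, n3, n4, n5, n6}, add states in Sat(full) with some successor in Z. Already a fixed point.
Sat(E[full U empty]) = {n0, n3, n4, n5, n6}
EG E[full U empty]: greatest fixpoint, start Z0 = {n0, n3, n4, n5, n6}, keep only states in Sat with some successor in Z. Z1 = {n0, n3, n4, n6}; fixed.
Sat(EG E[full U empty]) = {n0, n3, n4, n6}
AF (EG E[full U empty]): least fixpoint, start Z0 = {n0, n3, n4, n6}, add states with every successor in Z. Z1 = {n0, n1, n3, n4, n6}; fixed.
Sat(AF (EG E[full U empty])) = {n0, n1, n3, n4, n6}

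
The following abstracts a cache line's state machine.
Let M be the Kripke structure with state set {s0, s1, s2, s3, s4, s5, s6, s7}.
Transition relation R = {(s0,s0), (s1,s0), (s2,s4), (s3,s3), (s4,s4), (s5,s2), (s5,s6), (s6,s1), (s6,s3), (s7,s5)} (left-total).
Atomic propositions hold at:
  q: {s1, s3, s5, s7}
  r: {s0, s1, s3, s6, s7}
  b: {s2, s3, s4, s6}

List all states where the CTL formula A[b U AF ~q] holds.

Sat(~q) = {s0, s2, s4, s6}
AF ~q: least fixpoint, start Z0 = {s0, s2, s4, s6}, add states with every successor in Z. Z1 = {s0, s1, s2, s4, s5, s6}; Z2 = {s0, s1, s2, s4, s5, s6, s7}; fixed.
Sat(AF ~q) = {s0, s1, s2, s4, s5, s6, s7}
A[b U AF ~q]: least fixpoint, start Z0 = Sat(AF ~q) = {s0, s1, s2, s4, s5, s6, s7}, add states in Sat(b) with every successor in Z. Already a fixed point.
Sat(A[b U AF ~q]) = {s0, s1, s2, s4, s5, s6, s7}

{s0, s1, s2, s4, s5, s6, s7}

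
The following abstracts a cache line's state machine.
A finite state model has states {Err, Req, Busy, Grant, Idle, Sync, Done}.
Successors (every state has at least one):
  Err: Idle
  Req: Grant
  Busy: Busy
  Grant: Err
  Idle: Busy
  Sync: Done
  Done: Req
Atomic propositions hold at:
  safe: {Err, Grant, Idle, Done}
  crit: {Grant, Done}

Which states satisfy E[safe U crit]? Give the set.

{Grant, Done}

E[safe U crit]: least fixpoint, start Z0 = Sat(crit) = {Grant, Done}, add states in Sat(safe) with some successor in Z. Already a fixed point.
Sat(E[safe U crit]) = {Grant, Done}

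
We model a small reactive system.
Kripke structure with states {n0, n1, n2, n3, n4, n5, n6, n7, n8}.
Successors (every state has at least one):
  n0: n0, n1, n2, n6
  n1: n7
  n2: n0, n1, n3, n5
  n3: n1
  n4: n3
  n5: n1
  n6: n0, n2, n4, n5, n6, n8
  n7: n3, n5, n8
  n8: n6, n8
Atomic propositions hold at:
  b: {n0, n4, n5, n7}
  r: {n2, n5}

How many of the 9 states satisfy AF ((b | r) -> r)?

8

Sat(b | r) = {n0, n2, n4, n5, n7}
Sat((b | r) -> r) = {n1, n2, n3, n5, n6, n8}
AF ((b | r) -> r): least fixpoint, start Z0 = {n1, n2, n3, n5, n6, n8}, add states with every successor in Z. Z1 = {n1, n2, n3, n4, n5, n6, n7, n8}; fixed.
Sat(AF ((b | r) -> r)) = {n1, n2, n3, n4, n5, n6, n7, n8}
|Sat(AF ((b | r) -> r))| = |{n1, n2, n3, n4, n5, n6, n7, n8}| = 8.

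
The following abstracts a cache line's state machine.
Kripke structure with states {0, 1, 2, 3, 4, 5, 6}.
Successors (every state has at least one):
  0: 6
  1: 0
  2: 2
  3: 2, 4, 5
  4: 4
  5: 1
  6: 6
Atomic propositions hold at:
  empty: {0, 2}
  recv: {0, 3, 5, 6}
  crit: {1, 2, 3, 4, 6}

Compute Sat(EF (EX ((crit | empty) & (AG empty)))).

{2, 3}

Sat(crit | empty) = {0, 1, 2, 3, 4, 6}
AG empty: greatest fixpoint, start Z0 = {0, 2}, keep only states in Sat with every successor in Z. Z1 = {2}; fixed.
Sat(AG empty) = {2}
Sat((crit | empty) & (AG empty)) = {2}
Sat(EX ((crit | empty) & (AG empty))) = {s : some successor in {2}} = {2, 3}
EF (EX ((crit | empty) & (AG empty))): least fixpoint, start Z0 = {2, 3}, add states with some successor in Z. Already a fixed point.
Sat(EF (EX ((crit | empty) & (AG empty)))) = {2, 3}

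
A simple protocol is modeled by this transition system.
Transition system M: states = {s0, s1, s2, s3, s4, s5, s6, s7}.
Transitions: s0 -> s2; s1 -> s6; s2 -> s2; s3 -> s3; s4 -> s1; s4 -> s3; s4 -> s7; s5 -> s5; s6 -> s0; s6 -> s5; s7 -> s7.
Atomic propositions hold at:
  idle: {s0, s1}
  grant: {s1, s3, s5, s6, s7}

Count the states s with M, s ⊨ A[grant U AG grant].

AG grant: greatest fixpoint, start Z0 = {s1, s3, s5, s6, s7}, keep only states in Sat with every successor in Z. Z1 = {s1, s3, s5, s7}; Z2 = {s3, s5, s7}; fixed.
Sat(AG grant) = {s3, s5, s7}
A[grant U AG grant]: least fixpoint, start Z0 = Sat(AG grant) = {s3, s5, s7}, add states in Sat(grant) with every successor in Z. Already a fixed point.
Sat(A[grant U AG grant]) = {s3, s5, s7}
|Sat(A[grant U AG grant])| = |{s3, s5, s7}| = 3.

3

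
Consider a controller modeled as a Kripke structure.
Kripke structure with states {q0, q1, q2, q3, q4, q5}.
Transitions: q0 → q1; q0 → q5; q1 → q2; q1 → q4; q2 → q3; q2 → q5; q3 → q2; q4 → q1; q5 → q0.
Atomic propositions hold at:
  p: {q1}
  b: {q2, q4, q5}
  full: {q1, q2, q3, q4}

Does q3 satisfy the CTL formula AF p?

No

AF p: least fixpoint, start Z0 = {q1}, add states with every successor in Z. Z1 = {q1, q4}; fixed.
Sat(AF p) = {q1, q4}
q3 ∉ Sat(AF p) = {q1, q4}, so the formula does not hold at q3.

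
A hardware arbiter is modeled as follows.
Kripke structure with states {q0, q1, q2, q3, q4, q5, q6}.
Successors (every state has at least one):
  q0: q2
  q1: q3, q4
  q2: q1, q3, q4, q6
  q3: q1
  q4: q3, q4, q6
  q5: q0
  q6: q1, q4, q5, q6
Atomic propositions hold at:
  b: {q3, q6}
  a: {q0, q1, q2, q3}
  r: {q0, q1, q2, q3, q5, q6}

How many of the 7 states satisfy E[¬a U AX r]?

Sat(¬a) = {q4, q5, q6}
Sat(AX r) = {s : every successor in {q0, q1, q2, q3, q5, q6}} = {q0, q3, q5}
E[¬a U AX r]: least fixpoint, start Z0 = Sat(AX r) = {q0, q3, q5}, add states in Sat(¬a) with some successor in Z. Z1 = {q0, q3, q4, q5, q6}; fixed.
Sat(E[¬a U AX r]) = {q0, q3, q4, q5, q6}
|Sat(E[¬a U AX r])| = |{q0, q3, q4, q5, q6}| = 5.

5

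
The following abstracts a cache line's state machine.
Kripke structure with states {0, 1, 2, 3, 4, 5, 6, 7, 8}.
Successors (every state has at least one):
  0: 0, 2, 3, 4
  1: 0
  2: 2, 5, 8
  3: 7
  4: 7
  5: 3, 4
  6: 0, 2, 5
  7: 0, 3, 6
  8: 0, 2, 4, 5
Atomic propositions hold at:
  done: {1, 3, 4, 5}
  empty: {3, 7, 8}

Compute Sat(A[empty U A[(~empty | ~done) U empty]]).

Sat(~empty) = {0, 1, 2, 4, 5, 6}
Sat(~done) = {0, 2, 6, 7, 8}
Sat(~empty | ~done) = {0, 1, 2, 4, 5, 6, 7, 8}
A[(~empty | ~done) U empty]: least fixpoint, start Z0 = Sat(empty) = {3, 7, 8}, add states in Sat(~empty | ~done) with every successor in Z. Z1 = {3, 4, 7, 8}; Z2 = {3, 4, 5, 7, 8}; fixed.
Sat(A[(~empty | ~done) U empty]) = {3, 4, 5, 7, 8}
A[empty U A[(~empty | ~done) U empty]]: least fixpoint, start Z0 = Sat(A[(~empty | ~done) U empty]) = {3, 4, 5, 7, 8}, add states in Sat(empty) with every successor in Z. Already a fixed point.
Sat(A[empty U A[(~empty | ~done) U empty]]) = {3, 4, 5, 7, 8}

{3, 4, 5, 7, 8}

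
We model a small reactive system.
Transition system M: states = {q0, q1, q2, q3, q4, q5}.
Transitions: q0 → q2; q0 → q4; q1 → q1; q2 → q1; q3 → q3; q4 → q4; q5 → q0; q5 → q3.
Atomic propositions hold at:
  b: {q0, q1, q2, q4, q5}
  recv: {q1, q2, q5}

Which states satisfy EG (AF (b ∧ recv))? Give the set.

Sat(b ∧ recv) = {q1, q2, q5}
AF (b ∧ recv): least fixpoint, start Z0 = {q1, q2, q5}, add states with every successor in Z. Already a fixed point.
Sat(AF (b ∧ recv)) = {q1, q2, q5}
EG (AF (b ∧ recv)): greatest fixpoint, start Z0 = {q1, q2, q5}, keep only states in Sat with some successor in Z. Z1 = {q1, q2}; fixed.
Sat(EG (AF (b ∧ recv))) = {q1, q2}

{q1, q2}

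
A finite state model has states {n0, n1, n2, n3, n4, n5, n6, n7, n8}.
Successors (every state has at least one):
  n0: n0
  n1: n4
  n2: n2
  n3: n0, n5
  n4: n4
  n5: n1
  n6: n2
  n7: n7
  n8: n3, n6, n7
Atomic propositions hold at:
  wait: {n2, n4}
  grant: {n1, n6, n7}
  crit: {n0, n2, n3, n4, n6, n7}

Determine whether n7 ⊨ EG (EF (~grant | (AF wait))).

No

Sat(~grant) = {n0, n2, n3, n4, n5, n8}
AF wait: least fixpoint, start Z0 = {n2, n4}, add states with every successor in Z. Z1 = {n1, n2, n4, n6}; Z2 = {n1, n2, n4, n5, n6}; fixed.
Sat(AF wait) = {n1, n2, n4, n5, n6}
Sat(~grant | (AF wait)) = {n0, n1, n2, n3, n4, n5, n6, n8}
EF (~grant | (AF wait)): least fixpoint, start Z0 = {n0, n1, n2, n3, n4, n5, n6, n8}, add states with some successor in Z. Already a fixed point.
Sat(EF (~grant | (AF wait))) = {n0, n1, n2, n3, n4, n5, n6, n8}
EG (EF (~grant | (AF wait))): greatest fixpoint, start Z0 = {n0, n1, n2, n3, n4, n5, n6, n8}, keep only states in Sat with some successor in Z. Already a fixed point.
Sat(EG (EF (~grant | (AF wait)))) = {n0, n1, n2, n3, n4, n5, n6, n8}
n7 ∉ Sat(EG (EF (~grant | (AF wait)))) = {n0, n1, n2, n3, n4, n5, n6, n8}, so the formula does not hold at n7.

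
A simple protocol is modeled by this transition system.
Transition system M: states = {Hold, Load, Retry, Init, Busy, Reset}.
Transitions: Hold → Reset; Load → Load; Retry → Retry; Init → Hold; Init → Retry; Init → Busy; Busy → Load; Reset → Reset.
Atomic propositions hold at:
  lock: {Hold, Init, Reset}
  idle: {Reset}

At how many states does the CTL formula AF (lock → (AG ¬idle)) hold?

Sat(¬idle) = {Hold, Load, Retry, Init, Busy}
AG ¬idle: greatest fixpoint, start Z0 = {Hold, Load, Retry, Init, Busy}, keep only states in Sat with every successor in Z. Z1 = {Load, Retry, Init, Busy}; Z2 = {Load, Retry, Busy}; fixed.
Sat(AG ¬idle) = {Load, Retry, Busy}
Sat(lock → (AG ¬idle)) = {Load, Retry, Busy}
AF (lock → (AG ¬idle)): least fixpoint, start Z0 = {Load, Retry, Busy}, add states with every successor in Z. Already a fixed point.
Sat(AF (lock → (AG ¬idle))) = {Load, Retry, Busy}
|Sat(AF (lock → (AG ¬idle)))| = |{Load, Retry, Busy}| = 3.

3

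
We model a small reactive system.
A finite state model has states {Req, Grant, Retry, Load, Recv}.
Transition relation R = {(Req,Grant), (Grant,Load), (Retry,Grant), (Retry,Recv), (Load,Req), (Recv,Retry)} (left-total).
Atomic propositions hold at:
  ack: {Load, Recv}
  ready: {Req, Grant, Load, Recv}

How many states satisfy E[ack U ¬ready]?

Sat(¬ready) = {Retry}
E[ack U ¬ready]: least fixpoint, start Z0 = Sat(¬ready) = {Retry}, add states in Sat(ack) with some successor in Z. Z1 = {Retry, Recv}; fixed.
Sat(E[ack U ¬ready]) = {Retry, Recv}
|Sat(E[ack U ¬ready])| = |{Retry, Recv}| = 2.

2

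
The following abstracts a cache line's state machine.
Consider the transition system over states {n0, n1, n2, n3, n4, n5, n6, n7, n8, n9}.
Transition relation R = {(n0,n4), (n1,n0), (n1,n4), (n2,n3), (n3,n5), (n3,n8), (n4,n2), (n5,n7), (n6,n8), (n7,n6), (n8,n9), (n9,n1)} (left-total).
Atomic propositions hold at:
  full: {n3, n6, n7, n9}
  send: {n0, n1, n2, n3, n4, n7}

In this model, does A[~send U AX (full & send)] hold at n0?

No

Sat(~send) = {n5, n6, n8, n9}
Sat(full & send) = {n3, n7}
Sat(AX (full & send)) = {s : every successor in {n3, n7}} = {n2, n5}
A[~send U AX (full & send)]: least fixpoint, start Z0 = Sat(AX (full & send)) = {n2, n5}, add states in Sat(~send) with every successor in Z. Already a fixed point.
Sat(A[~send U AX (full & send)]) = {n2, n5}
n0 ∉ Sat(A[~send U AX (full & send)]) = {n2, n5}, so the formula does not hold at n0.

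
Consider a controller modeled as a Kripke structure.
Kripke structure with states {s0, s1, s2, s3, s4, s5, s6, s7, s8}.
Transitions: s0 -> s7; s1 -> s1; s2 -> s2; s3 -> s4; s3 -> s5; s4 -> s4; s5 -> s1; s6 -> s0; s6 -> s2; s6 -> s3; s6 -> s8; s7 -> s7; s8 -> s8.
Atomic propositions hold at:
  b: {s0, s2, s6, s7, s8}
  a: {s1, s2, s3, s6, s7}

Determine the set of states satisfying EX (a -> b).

{s0, s2, s3, s4, s6, s7, s8}

Sat(a -> b) = {s0, s2, s4, s5, s6, s7, s8}
Sat(EX (a -> b)) = {s : some successor in {s0, s2, s4, s5, s6, s7, s8}} = {s0, s2, s3, s4, s6, s7, s8}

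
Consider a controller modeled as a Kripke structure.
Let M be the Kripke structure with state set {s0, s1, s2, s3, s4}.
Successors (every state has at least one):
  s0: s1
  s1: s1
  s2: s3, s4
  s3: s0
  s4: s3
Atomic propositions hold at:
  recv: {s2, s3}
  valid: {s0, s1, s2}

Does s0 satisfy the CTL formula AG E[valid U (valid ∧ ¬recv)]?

Yes

Sat(¬recv) = {s0, s1, s4}
Sat(valid ∧ ¬recv) = {s0, s1}
E[valid U (valid ∧ ¬recv)]: least fixpoint, start Z0 = Sat((valid ∧ ¬recv)) = {s0, s1}, add states in Sat(valid) with some successor in Z. Already a fixed point.
Sat(E[valid U (valid ∧ ¬recv)]) = {s0, s1}
AG E[valid U (valid ∧ ¬recv)]: greatest fixpoint, start Z0 = {s0, s1}, keep only states in Sat with every successor in Z. Already a fixed point.
Sat(AG E[valid U (valid ∧ ¬recv)]) = {s0, s1}
s0 ∈ Sat(AG E[valid U (valid ∧ ¬recv)]) = {s0, s1}, so the formula holds at s0.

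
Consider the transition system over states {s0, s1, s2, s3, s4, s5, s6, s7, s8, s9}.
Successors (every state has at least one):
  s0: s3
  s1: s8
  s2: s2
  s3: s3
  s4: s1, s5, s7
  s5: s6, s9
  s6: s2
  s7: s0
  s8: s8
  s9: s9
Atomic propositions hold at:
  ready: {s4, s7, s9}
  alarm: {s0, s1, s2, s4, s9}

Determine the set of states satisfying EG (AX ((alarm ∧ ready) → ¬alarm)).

Sat(alarm ∧ ready) = {s4, s9}
Sat(¬alarm) = {s3, s5, s6, s7, s8}
Sat((alarm ∧ ready) → ¬alarm) = {s0, s1, s2, s3, s5, s6, s7, s8}
Sat(AX ((alarm ∧ ready) → ¬alarm)) = {s : every successor in {s0, s1, s2, s3, s5, s6, s7, s8}} = {s0, s1, s2, s3, s4, s6, s7, s8}
EG (AX ((alarm ∧ ready) → ¬alarm)): greatest fixpoint, start Z0 = {s0, s1, s2, s3, s4, s6, s7, s8}, keep only states in Sat with some successor in Z. Already a fixed point.
Sat(EG (AX ((alarm ∧ ready) → ¬alarm))) = {s0, s1, s2, s3, s4, s6, s7, s8}

{s0, s1, s2, s3, s4, s6, s7, s8}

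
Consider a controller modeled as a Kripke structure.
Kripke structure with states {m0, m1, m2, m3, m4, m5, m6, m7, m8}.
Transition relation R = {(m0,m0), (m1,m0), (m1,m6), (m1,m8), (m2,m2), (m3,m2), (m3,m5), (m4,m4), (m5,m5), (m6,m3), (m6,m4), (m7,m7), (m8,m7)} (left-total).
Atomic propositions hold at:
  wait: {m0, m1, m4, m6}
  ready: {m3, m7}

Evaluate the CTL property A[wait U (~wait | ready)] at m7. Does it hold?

Sat(~wait) = {m2, m3, m5, m7, m8}
Sat(~wait | ready) = {m2, m3, m5, m7, m8}
A[wait U (~wait | ready)]: least fixpoint, start Z0 = Sat((~wait | ready)) = {m2, m3, m5, m7, m8}, add states in Sat(wait) with every successor in Z. Already a fixed point.
Sat(A[wait U (~wait | ready)]) = {m2, m3, m5, m7, m8}
m7 ∈ Sat(A[wait U (~wait | ready)]) = {m2, m3, m5, m7, m8}, so the formula holds at m7.

Yes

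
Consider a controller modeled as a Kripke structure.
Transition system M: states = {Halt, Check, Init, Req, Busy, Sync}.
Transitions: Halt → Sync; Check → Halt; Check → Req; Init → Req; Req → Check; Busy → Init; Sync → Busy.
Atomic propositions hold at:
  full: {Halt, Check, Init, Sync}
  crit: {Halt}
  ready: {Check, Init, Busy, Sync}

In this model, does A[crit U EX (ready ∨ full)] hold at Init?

Sat(ready ∨ full) = {Halt, Check, Init, Busy, Sync}
Sat(EX (ready ∨ full)) = {s : some successor in {Halt, Check, Init, Busy, Sync}} = {Halt, Check, Req, Busy, Sync}
A[crit U EX (ready ∨ full)]: least fixpoint, start Z0 = Sat(EX (ready ∨ full)) = {Halt, Check, Req, Busy, Sync}, add states in Sat(crit) with every successor in Z. Already a fixed point.
Sat(A[crit U EX (ready ∨ full)]) = {Halt, Check, Req, Busy, Sync}
Init ∉ Sat(A[crit U EX (ready ∨ full)]) = {Halt, Check, Req, Busy, Sync}, so the formula does not hold at Init.

No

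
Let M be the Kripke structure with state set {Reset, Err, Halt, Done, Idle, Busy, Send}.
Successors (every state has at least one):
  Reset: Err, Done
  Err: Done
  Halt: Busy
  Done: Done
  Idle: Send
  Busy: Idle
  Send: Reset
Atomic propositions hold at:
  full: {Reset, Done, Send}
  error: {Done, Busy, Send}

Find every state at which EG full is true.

EG full: greatest fixpoint, start Z0 = {Reset, Done, Send}, keep only states in Sat with some successor in Z. Already a fixed point.
Sat(EG full) = {Reset, Done, Send}

{Reset, Done, Send}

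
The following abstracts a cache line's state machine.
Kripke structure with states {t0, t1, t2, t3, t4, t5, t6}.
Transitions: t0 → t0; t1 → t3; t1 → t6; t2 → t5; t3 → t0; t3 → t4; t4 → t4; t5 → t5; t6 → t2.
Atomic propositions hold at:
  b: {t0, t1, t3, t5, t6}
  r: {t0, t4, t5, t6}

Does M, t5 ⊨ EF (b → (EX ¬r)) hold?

Sat(¬r) = {t1, t2, t3}
Sat(EX ¬r) = {s : some successor in {t1, t2, t3}} = {t1, t6}
Sat(b → (EX ¬r)) = {t1, t2, t4, t6}
EF (b → (EX ¬r)): least fixpoint, start Z0 = {t1, t2, t4, t6}, add states with some successor in Z. Z1 = {t1, t2, t3, t4, t6}; fixed.
Sat(EF (b → (EX ¬r))) = {t1, t2, t3, t4, t6}
t5 ∉ Sat(EF (b → (EX ¬r))) = {t1, t2, t3, t4, t6}, so the formula does not hold at t5.

No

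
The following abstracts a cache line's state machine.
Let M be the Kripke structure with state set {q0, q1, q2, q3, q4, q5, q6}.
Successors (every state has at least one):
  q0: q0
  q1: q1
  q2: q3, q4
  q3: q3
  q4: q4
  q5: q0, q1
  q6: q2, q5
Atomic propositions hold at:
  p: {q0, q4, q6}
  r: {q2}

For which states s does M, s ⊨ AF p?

{q0, q4, q6}

AF p: least fixpoint, start Z0 = {q0, q4, q6}, add states with every successor in Z. Already a fixed point.
Sat(AF p) = {q0, q4, q6}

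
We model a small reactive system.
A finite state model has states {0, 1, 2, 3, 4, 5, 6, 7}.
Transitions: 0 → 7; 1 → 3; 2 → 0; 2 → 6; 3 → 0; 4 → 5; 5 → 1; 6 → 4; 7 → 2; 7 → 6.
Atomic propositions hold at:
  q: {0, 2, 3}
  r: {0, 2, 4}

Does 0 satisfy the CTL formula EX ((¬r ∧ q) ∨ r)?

Sat(¬r) = {1, 3, 5, 6, 7}
Sat(¬r ∧ q) = {3}
Sat((¬r ∧ q) ∨ r) = {0, 2, 3, 4}
Sat(EX ((¬r ∧ q) ∨ r)) = {s : some successor in {0, 2, 3, 4}} = {1, 2, 3, 6, 7}
0 ∉ Sat(EX ((¬r ∧ q) ∨ r)) = {1, 2, 3, 6, 7}, so the formula does not hold at 0.

No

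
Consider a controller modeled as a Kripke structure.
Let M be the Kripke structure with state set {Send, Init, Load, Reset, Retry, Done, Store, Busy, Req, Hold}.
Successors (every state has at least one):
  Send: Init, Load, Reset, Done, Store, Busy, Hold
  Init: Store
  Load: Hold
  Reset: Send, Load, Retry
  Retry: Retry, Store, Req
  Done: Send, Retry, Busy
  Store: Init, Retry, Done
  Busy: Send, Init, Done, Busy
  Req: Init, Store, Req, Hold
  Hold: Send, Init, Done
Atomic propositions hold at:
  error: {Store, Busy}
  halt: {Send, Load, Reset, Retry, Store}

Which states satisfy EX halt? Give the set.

Sat(EX halt) = {s : some successor in {Send, Load, Reset, Retry, Store}} = {Send, Init, Reset, Retry, Done, Store, Busy, Req, Hold}

{Send, Init, Reset, Retry, Done, Store, Busy, Req, Hold}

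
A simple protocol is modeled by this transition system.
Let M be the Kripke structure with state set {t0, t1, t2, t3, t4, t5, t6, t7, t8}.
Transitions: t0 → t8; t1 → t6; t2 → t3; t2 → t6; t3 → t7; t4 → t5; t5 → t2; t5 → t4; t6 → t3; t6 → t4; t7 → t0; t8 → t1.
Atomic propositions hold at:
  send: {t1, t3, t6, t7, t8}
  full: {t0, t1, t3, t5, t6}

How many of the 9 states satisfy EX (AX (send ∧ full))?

3

Sat(send ∧ full) = {t1, t3, t6}
Sat(AX (send ∧ full)) = {s : every successor in {t1, t3, t6}} = {t1, t2, t8}
Sat(EX (AX (send ∧ full))) = {s : some successor in {t1, t2, t8}} = {t0, t5, t8}
|Sat(EX (AX (send ∧ full)))| = |{t0, t5, t8}| = 3.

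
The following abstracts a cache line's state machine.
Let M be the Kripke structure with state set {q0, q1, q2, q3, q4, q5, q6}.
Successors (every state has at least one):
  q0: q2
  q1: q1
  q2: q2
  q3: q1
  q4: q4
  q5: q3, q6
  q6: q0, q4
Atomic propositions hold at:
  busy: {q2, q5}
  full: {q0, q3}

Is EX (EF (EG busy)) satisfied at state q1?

EG busy: greatest fixpoint, start Z0 = {q2, q5}, keep only states in Sat with some successor in Z. Z1 = {q2}; fixed.
Sat(EG busy) = {q2}
EF (EG busy): least fixpoint, start Z0 = {q2}, add states with some successor in Z. Z1 = {q0, q2}; Z2 = {q0, q2, q6}; Z3 = {q0, q2, q5, q6}; fixed.
Sat(EF (EG busy)) = {q0, q2, q5, q6}
Sat(EX (EF (EG busy))) = {s : some successor in {q0, q2, q5, q6}} = {q0, q2, q5, q6}
q1 ∉ Sat(EX (EF (EG busy))) = {q0, q2, q5, q6}, so the formula does not hold at q1.

No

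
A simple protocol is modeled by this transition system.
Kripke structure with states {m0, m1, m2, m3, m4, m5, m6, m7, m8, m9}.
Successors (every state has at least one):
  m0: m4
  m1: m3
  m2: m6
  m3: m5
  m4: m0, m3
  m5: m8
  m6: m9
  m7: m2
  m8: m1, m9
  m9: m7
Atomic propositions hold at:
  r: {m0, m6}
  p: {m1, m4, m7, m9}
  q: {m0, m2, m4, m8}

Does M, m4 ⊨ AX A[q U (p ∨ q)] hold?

No

Sat(p ∨ q) = {m0, m1, m2, m4, m7, m8, m9}
A[q U (p ∨ q)]: least fixpoint, start Z0 = Sat((p ∨ q)) = {m0, m1, m2, m4, m7, m8, m9}, add states in Sat(q) with every successor in Z. Already a fixed point.
Sat(A[q U (p ∨ q)]) = {m0, m1, m2, m4, m7, m8, m9}
Sat(AX A[q U (p ∨ q)]) = {s : every successor in {m0, m1, m2, m4, m7, m8, m9}} = {m0, m5, m6, m7, m8, m9}
m4 ∉ Sat(AX A[q U (p ∨ q)]) = {m0, m5, m6, m7, m8, m9}, so the formula does not hold at m4.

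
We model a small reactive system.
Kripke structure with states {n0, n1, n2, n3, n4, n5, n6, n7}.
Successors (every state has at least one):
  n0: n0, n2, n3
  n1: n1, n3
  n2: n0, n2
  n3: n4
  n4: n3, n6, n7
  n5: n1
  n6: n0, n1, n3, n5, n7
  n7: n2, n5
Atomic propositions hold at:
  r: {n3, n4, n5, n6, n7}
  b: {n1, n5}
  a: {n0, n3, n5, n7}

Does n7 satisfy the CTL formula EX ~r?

Sat(~r) = {n0, n1, n2}
Sat(EX ~r) = {s : some successor in {n0, n1, n2}} = {n0, n1, n2, n5, n6, n7}
n7 ∈ Sat(EX ~r) = {n0, n1, n2, n5, n6, n7}, so the formula holds at n7.

Yes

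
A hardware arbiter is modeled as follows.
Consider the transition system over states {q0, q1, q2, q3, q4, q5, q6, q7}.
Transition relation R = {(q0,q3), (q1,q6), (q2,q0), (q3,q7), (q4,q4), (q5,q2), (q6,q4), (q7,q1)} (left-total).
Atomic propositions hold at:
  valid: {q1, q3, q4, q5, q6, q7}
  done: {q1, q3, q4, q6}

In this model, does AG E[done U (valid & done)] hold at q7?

Sat(valid & done) = {q1, q3, q4, q6}
E[done U (valid & done)]: least fixpoint, start Z0 = Sat((valid & done)) = {q1, q3, q4, q6}, add states in Sat(done) with some successor in Z. Already a fixed point.
Sat(E[done U (valid & done)]) = {q1, q3, q4, q6}
AG E[done U (valid & done)]: greatest fixpoint, start Z0 = {q1, q3, q4, q6}, keep only states in Sat with every successor in Z. Z1 = {q1, q4, q6}; fixed.
Sat(AG E[done U (valid & done)]) = {q1, q4, q6}
q7 ∉ Sat(AG E[done U (valid & done)]) = {q1, q4, q6}, so the formula does not hold at q7.

No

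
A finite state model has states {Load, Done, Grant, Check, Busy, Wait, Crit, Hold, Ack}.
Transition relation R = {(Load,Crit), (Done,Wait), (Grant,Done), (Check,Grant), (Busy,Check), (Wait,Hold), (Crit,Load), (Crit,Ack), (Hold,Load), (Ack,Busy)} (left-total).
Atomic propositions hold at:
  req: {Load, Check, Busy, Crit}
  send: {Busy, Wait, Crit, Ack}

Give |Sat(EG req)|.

2

EG req: greatest fixpoint, start Z0 = {Load, Check, Busy, Crit}, keep only states in Sat with some successor in Z. Z1 = {Load, Busy, Crit}; Z2 = {Load, Crit}; fixed.
Sat(EG req) = {Load, Crit}
|Sat(EG req)| = |{Load, Crit}| = 2.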